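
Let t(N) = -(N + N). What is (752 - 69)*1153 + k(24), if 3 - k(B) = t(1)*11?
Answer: 787524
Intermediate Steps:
t(N) = -2*N
k(B) = 25 (k(B) = 3 - (-2*1)*11 = 3 - (-2)*11 = 3 - 1*(-22) = 3 + 22 = 25)
(752 - 69)*1153 + k(24) = (752 - 69)*1153 + 25 = 683*1153 + 25 = 787499 + 25 = 787524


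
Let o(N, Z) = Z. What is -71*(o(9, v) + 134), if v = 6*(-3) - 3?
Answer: -8023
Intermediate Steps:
v = -21 (v = -18 - 3 = -21)
-71*(o(9, v) + 134) = -71*(-21 + 134) = -71*113 = -8023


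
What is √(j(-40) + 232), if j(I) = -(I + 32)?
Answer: 4*√15 ≈ 15.492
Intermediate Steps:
j(I) = -32 - I (j(I) = -(32 + I) = -32 - I)
√(j(-40) + 232) = √((-32 - 1*(-40)) + 232) = √((-32 + 40) + 232) = √(8 + 232) = √240 = 4*√15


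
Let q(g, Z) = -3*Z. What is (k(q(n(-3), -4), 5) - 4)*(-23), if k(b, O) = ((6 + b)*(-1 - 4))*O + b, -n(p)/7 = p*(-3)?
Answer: 10166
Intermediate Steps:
n(p) = 21*p (n(p) = -7*p*(-3) = -(-21)*p = 21*p)
k(b, O) = b + O*(-30 - 5*b) (k(b, O) = ((6 + b)*(-5))*O + b = (-30 - 5*b)*O + b = O*(-30 - 5*b) + b = b + O*(-30 - 5*b))
(k(q(n(-3), -4), 5) - 4)*(-23) = ((-3*(-4) - 30*5 - 5*5*(-3*(-4))) - 4)*(-23) = ((12 - 150 - 5*5*12) - 4)*(-23) = ((12 - 150 - 300) - 4)*(-23) = (-438 - 4)*(-23) = -442*(-23) = 10166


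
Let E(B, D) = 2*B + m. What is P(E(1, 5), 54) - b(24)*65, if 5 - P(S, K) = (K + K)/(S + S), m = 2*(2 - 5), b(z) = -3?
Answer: 427/2 ≈ 213.50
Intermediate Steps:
m = -6 (m = 2*(-3) = -6)
E(B, D) = -6 + 2*B (E(B, D) = 2*B - 6 = -6 + 2*B)
P(S, K) = 5 - K/S (P(S, K) = 5 - (K + K)/(S + S) = 5 - 2*K/(2*S) = 5 - 2*K*1/(2*S) = 5 - K/S)
P(E(1, 5), 54) - b(24)*65 = (5 - 1*54/(-6 + 2*1)) - (-3)*65 = (5 - 1*54/(-6 + 2)) - 1*(-195) = (5 - 1*54/(-4)) + 195 = (5 - 1*54*(-¼)) + 195 = (5 + 27/2) + 195 = 37/2 + 195 = 427/2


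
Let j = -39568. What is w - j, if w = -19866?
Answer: 19702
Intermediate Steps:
w - j = -19866 - 1*(-39568) = -19866 + 39568 = 19702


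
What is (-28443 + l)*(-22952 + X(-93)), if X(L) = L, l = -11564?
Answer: 921961315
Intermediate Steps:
(-28443 + l)*(-22952 + X(-93)) = (-28443 - 11564)*(-22952 - 93) = -40007*(-23045) = 921961315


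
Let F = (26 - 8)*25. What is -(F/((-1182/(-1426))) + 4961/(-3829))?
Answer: -408534233/754313 ≈ -541.60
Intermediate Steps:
F = 450 (F = 18*25 = 450)
-(F/((-1182/(-1426))) + 4961/(-3829)) = -(450/((-1182/(-1426))) + 4961/(-3829)) = -(450/((-1182*(-1/1426))) + 4961*(-1/3829)) = -(450/(591/713) - 4961/3829) = -(450*(713/591) - 4961/3829) = -(106950/197 - 4961/3829) = -1*408534233/754313 = -408534233/754313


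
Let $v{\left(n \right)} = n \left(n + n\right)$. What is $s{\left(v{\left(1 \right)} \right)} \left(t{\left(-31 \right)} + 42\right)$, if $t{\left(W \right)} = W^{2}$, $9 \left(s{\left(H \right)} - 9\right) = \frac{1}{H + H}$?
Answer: $\frac{325975}{36} \approx 9054.9$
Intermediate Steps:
$v{\left(n \right)} = 2 n^{2}$ ($v{\left(n \right)} = n 2 n = 2 n^{2}$)
$s{\left(H \right)} = 9 + \frac{1}{18 H}$ ($s{\left(H \right)} = 9 + \frac{1}{9 \left(H + H\right)} = 9 + \frac{1}{9 \cdot 2 H} = 9 + \frac{\frac{1}{2} \frac{1}{H}}{9} = 9 + \frac{1}{18 H}$)
$s{\left(v{\left(1 \right)} \right)} \left(t{\left(-31 \right)} + 42\right) = \left(9 + \frac{1}{18 \cdot 2 \cdot 1^{2}}\right) \left(\left(-31\right)^{2} + 42\right) = \left(9 + \frac{1}{18 \cdot 2 \cdot 1}\right) \left(961 + 42\right) = \left(9 + \frac{1}{18 \cdot 2}\right) 1003 = \left(9 + \frac{1}{18} \cdot \frac{1}{2}\right) 1003 = \left(9 + \frac{1}{36}\right) 1003 = \frac{325}{36} \cdot 1003 = \frac{325975}{36}$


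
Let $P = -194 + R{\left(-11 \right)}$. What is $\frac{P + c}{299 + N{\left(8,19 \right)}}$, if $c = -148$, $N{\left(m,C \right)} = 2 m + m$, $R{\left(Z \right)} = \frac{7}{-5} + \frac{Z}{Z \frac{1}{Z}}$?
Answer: $- \frac{1772}{1615} \approx -1.0972$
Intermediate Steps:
$R{\left(Z \right)} = - \frac{7}{5} + Z$ ($R{\left(Z \right)} = 7 \left(- \frac{1}{5}\right) + \frac{Z}{1} = - \frac{7}{5} + Z 1 = - \frac{7}{5} + Z$)
$N{\left(m,C \right)} = 3 m$
$P = - \frac{1032}{5}$ ($P = -194 - \frac{62}{5} = - \frac{1032}{5} \approx -206.4$)
$\frac{P + c}{299 + N{\left(8,19 \right)}} = \frac{- \frac{1032}{5} - 148}{299 + 3 \cdot 8} = - \frac{1772}{5 \left(299 + 24\right)} = - \frac{1772}{5 \cdot 323} = \left(- \frac{1772}{5}\right) \frac{1}{323} = - \frac{1772}{1615}$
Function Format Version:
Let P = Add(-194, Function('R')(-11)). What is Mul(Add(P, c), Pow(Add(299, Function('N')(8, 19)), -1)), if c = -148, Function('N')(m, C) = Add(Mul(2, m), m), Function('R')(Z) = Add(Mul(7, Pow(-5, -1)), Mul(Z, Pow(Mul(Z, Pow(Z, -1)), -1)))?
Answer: Rational(-1772, 1615) ≈ -1.0972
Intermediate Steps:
Function('R')(Z) = Add(Rational(-7, 5), Z) (Function('R')(Z) = Add(Mul(7, Rational(-1, 5)), Mul(Z, Pow(1, -1))) = Add(Rational(-7, 5), Mul(Z, 1)) = Add(Rational(-7, 5), Z))
Function('N')(m, C) = Mul(3, m)
P = Rational(-1032, 5) (P = Add(-194, Add(Rational(-7, 5), -11)) = Add(-194, Rational(-62, 5)) = Rational(-1032, 5) ≈ -206.40)
Mul(Add(P, c), Pow(Add(299, Function('N')(8, 19)), -1)) = Mul(Add(Rational(-1032, 5), -148), Pow(Add(299, Mul(3, 8)), -1)) = Mul(Rational(-1772, 5), Pow(Add(299, 24), -1)) = Mul(Rational(-1772, 5), Pow(323, -1)) = Mul(Rational(-1772, 5), Rational(1, 323)) = Rational(-1772, 1615)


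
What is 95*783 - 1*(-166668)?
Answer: 241053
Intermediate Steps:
95*783 - 1*(-166668) = 74385 + 166668 = 241053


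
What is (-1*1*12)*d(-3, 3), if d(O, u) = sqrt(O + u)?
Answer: 0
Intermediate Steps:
(-1*1*12)*d(-3, 3) = (-1*1*12)*sqrt(-3 + 3) = (-1*12)*sqrt(0) = -12*0 = 0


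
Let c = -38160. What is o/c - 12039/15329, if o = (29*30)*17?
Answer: -22870805/19498488 ≈ -1.1730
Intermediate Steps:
o = 14790 (o = 870*17 = 14790)
o/c - 12039/15329 = 14790/(-38160) - 12039/15329 = 14790*(-1/38160) - 12039*1/15329 = -493/1272 - 12039/15329 = -22870805/19498488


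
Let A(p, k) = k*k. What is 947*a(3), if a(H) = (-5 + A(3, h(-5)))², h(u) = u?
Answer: 378800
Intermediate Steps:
A(p, k) = k²
a(H) = 400 (a(H) = (-5 + (-5)²)² = (-5 + 25)² = 20² = 400)
947*a(3) = 947*400 = 378800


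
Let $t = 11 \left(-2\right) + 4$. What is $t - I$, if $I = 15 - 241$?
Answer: $208$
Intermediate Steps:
$I = -226$ ($I = 15 - 241 = -226$)
$t = -18$ ($t = -22 + 4 = -18$)
$t - I = -18 - -226 = -18 + 226 = 208$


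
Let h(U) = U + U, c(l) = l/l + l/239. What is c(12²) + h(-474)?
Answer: -226189/239 ≈ -946.40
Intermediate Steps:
c(l) = 1 + l/239 (c(l) = 1 + l*(1/239) = 1 + l/239)
h(U) = 2*U
c(12²) + h(-474) = (1 + (1/239)*12²) + 2*(-474) = (1 + (1/239)*144) - 948 = (1 + 144/239) - 948 = 383/239 - 948 = -226189/239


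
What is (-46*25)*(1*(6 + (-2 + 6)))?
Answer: -11500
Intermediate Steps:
(-46*25)*(1*(6 + (-2 + 6))) = -1150*(6 + 4) = -1150*10 = -11500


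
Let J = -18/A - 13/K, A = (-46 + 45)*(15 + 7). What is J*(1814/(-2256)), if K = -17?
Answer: -33559/26367 ≈ -1.2728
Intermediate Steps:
A = -22 (A = -1*22 = -22)
J = 296/187 (J = -18/(-22) - 13/(-17) = -18*(-1/22) - 13*(-1/17) = 9/11 + 13/17 = 296/187 ≈ 1.5829)
J*(1814/(-2256)) = 296*(1814/(-2256))/187 = 296*(1814*(-1/2256))/187 = (296/187)*(-907/1128) = -33559/26367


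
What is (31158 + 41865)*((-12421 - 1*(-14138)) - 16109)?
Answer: -1050947016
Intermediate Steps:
(31158 + 41865)*((-12421 - 1*(-14138)) - 16109) = 73023*((-12421 + 14138) - 16109) = 73023*(1717 - 16109) = 73023*(-14392) = -1050947016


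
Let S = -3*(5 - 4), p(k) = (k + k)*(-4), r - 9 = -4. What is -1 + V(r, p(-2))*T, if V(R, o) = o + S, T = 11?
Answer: 142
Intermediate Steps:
r = 5 (r = 9 - 4 = 5)
p(k) = -8*k (p(k) = (2*k)*(-4) = -8*k)
S = -3 (S = -3*1 = -3)
V(R, o) = -3 + o (V(R, o) = o - 3 = -3 + o)
-1 + V(r, p(-2))*T = -1 + (-3 - 8*(-2))*11 = -1 + (-3 + 16)*11 = -1 + 13*11 = -1 + 143 = 142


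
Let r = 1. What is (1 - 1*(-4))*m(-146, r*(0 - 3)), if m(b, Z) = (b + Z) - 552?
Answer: -3505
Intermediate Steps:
m(b, Z) = -552 + Z + b (m(b, Z) = (Z + b) - 552 = -552 + Z + b)
(1 - 1*(-4))*m(-146, r*(0 - 3)) = (1 - 1*(-4))*(-552 + 1*(0 - 3) - 146) = (1 + 4)*(-552 + 1*(-3) - 146) = 5*(-552 - 3 - 146) = 5*(-701) = -3505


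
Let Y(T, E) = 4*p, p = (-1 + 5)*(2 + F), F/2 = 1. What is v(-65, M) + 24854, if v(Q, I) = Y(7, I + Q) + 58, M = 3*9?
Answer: 24976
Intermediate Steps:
F = 2 (F = 2*1 = 2)
p = 16 (p = (-1 + 5)*(2 + 2) = 4*4 = 16)
Y(T, E) = 64 (Y(T, E) = 4*16 = 64)
M = 27
v(Q, I) = 122 (v(Q, I) = 64 + 58 = 122)
v(-65, M) + 24854 = 122 + 24854 = 24976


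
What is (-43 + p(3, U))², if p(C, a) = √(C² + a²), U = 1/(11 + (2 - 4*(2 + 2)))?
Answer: (129 - √82)²/9 ≈ 1598.5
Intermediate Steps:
U = -⅓ (U = 1/(11 + (2 - 4*4)) = 1/(11 + (2 - 16)) = 1/(11 - 14) = 1/(-3) = -⅓ ≈ -0.33333)
(-43 + p(3, U))² = (-43 + √(3² + (-⅓)²))² = (-43 + √(9 + ⅑))² = (-43 + √(82/9))² = (-43 + √82/3)²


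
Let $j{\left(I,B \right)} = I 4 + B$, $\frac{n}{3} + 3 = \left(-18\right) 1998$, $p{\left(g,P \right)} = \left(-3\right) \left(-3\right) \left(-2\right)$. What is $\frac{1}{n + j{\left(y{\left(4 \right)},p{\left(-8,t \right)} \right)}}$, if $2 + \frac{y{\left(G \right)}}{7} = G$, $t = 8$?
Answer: $- \frac{1}{107863} \approx -9.271 \cdot 10^{-6}$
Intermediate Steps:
$y{\left(G \right)} = -14 + 7 G$
$p{\left(g,P \right)} = -18$ ($p{\left(g,P \right)} = 9 \left(-2\right) = -18$)
$n = -107901$ ($n = -9 + 3 \left(\left(-18\right) 1998\right) = -9 + 3 \left(-35964\right) = -9 - 107892 = -107901$)
$j{\left(I,B \right)} = B + 4 I$ ($j{\left(I,B \right)} = 4 I + B = B + 4 I$)
$\frac{1}{n + j{\left(y{\left(4 \right)},p{\left(-8,t \right)} \right)}} = \frac{1}{-107901 - \left(18 - 4 \left(-14 + 7 \cdot 4\right)\right)} = \frac{1}{-107901 - \left(18 - 4 \left(-14 + 28\right)\right)} = \frac{1}{-107901 + \left(-18 + 4 \cdot 14\right)} = \frac{1}{-107901 + \left(-18 + 56\right)} = \frac{1}{-107901 + 38} = \frac{1}{-107863} = - \frac{1}{107863}$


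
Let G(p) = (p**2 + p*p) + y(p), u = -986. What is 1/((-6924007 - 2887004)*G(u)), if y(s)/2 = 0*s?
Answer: -1/19076451300312 ≈ -5.2421e-14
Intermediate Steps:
y(s) = 0 (y(s) = 2*(0*s) = 2*0 = 0)
G(p) = 2*p**2 (G(p) = (p**2 + p*p) + 0 = (p**2 + p**2) + 0 = 2*p**2 + 0 = 2*p**2)
1/((-6924007 - 2887004)*G(u)) = 1/((-6924007 - 2887004)*((2*(-986)**2))) = 1/((-9811011)*((2*972196))) = -1/9811011/1944392 = -1/9811011*1/1944392 = -1/19076451300312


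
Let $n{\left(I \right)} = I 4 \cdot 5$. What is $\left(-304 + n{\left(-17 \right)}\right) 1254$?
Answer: $-807576$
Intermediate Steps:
$n{\left(I \right)} = 20 I$ ($n{\left(I \right)} = 4 I 5 = 20 I$)
$\left(-304 + n{\left(-17 \right)}\right) 1254 = \left(-304 + 20 \left(-17\right)\right) 1254 = \left(-304 - 340\right) 1254 = \left(-644\right) 1254 = -807576$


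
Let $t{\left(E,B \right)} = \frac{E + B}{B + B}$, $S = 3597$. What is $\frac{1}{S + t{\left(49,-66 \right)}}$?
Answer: $\frac{132}{474821} \approx 0.000278$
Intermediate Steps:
$t{\left(E,B \right)} = \frac{B + E}{2 B}$
$\frac{1}{S + t{\left(49,-66 \right)}} = \frac{1}{3597 + \frac{-66 + 49}{2 \left(-66\right)}} = \frac{1}{3597 + \frac{1}{2} \left(- \frac{1}{66}\right) \left(-17\right)} = \frac{1}{3597 + \frac{17}{132}} = \frac{1}{\frac{474821}{132}} = \frac{132}{474821}$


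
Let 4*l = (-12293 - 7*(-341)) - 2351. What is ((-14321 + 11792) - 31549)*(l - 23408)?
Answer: 1804242671/2 ≈ 9.0212e+8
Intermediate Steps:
l = -12257/4 (l = ((-12293 - 7*(-341)) - 2351)/4 = ((-12293 + 2387) - 2351)/4 = (-9906 - 2351)/4 = (1/4)*(-12257) = -12257/4 ≈ -3064.3)
((-14321 + 11792) - 31549)*(l - 23408) = ((-14321 + 11792) - 31549)*(-12257/4 - 23408) = (-2529 - 31549)*(-105889/4) = -34078*(-105889/4) = 1804242671/2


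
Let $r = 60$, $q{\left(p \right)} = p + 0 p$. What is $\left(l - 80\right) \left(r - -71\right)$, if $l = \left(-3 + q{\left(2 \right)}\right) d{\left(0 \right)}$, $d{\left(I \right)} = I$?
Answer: $-10480$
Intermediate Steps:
$q{\left(p \right)} = p$ ($q{\left(p \right)} = p + 0 = p$)
$l = 0$ ($l = \left(-3 + 2\right) 0 = \left(-1\right) 0 = 0$)
$\left(l - 80\right) \left(r - -71\right) = \left(0 - 80\right) \left(60 - -71\right) = - 80 \left(60 + 71\right) = \left(-80\right) 131 = -10480$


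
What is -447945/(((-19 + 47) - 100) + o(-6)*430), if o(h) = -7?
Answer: 447945/3082 ≈ 145.34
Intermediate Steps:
-447945/(((-19 + 47) - 100) + o(-6)*430) = -447945/(((-19 + 47) - 100) - 7*430) = -447945/((28 - 100) - 3010) = -447945/(-72 - 3010) = -447945/(-3082) = -447945*(-1/3082) = 447945/3082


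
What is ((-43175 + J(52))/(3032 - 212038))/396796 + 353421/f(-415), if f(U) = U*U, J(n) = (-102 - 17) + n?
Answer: 14655090519416073/7141545984523300 ≈ 2.0521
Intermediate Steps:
J(n) = -119 + n
f(U) = U²
((-43175 + J(52))/(3032 - 212038))/396796 + 353421/f(-415) = ((-43175 + (-119 + 52))/(3032 - 212038))/396796 + 353421/((-415)²) = ((-43175 - 67)/(-209006))*(1/396796) + 353421/172225 = -43242*(-1/209006)*(1/396796) + 353421*(1/172225) = (21621/104503)*(1/396796) + 353421/172225 = 21621/41466372388 + 353421/172225 = 14655090519416073/7141545984523300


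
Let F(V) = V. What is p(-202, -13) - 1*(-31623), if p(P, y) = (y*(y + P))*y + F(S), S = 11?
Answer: -4701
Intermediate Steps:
p(P, y) = 11 + y²*(P + y) (p(P, y) = (y*(y + P))*y + 11 = (y*(P + y))*y + 11 = y²*(P + y) + 11 = 11 + y²*(P + y))
p(-202, -13) - 1*(-31623) = (11 + (-13)³ - 202*(-13)²) - 1*(-31623) = (11 - 2197 - 202*169) + 31623 = (11 - 2197 - 34138) + 31623 = -36324 + 31623 = -4701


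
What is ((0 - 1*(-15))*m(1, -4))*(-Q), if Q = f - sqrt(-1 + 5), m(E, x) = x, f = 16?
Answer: 840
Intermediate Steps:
Q = 14 (Q = 16 - sqrt(-1 + 5) = 16 - sqrt(4) = 16 - 1*2 = 16 - 2 = 14)
((0 - 1*(-15))*m(1, -4))*(-Q) = ((0 - 1*(-15))*(-4))*(-1*14) = ((0 + 15)*(-4))*(-14) = (15*(-4))*(-14) = -60*(-14) = 840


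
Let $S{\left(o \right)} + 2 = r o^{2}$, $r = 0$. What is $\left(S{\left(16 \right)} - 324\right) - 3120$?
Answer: $-3446$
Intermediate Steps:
$S{\left(o \right)} = -2$ ($S{\left(o \right)} = -2 + 0 o^{2} = -2 + 0 = -2$)
$\left(S{\left(16 \right)} - 324\right) - 3120 = \left(-2 - 324\right) - 3120 = -326 - 3120 = -3446$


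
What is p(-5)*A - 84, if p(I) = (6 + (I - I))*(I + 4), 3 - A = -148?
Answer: -990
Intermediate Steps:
A = 151 (A = 3 - 1*(-148) = 3 + 148 = 151)
p(I) = 24 + 6*I (p(I) = (6 + 0)*(4 + I) = 6*(4 + I) = 24 + 6*I)
p(-5)*A - 84 = (24 + 6*(-5))*151 - 84 = (24 - 30)*151 - 84 = -6*151 - 84 = -906 - 84 = -990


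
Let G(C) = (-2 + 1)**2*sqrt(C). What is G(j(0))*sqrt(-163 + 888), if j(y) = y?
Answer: 0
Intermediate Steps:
G(C) = sqrt(C) (G(C) = (-1)**2*sqrt(C) = 1*sqrt(C) = sqrt(C))
G(j(0))*sqrt(-163 + 888) = sqrt(0)*sqrt(-163 + 888) = 0*sqrt(725) = 0*(5*sqrt(29)) = 0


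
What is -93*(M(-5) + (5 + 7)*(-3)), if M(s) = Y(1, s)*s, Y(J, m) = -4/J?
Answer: 1488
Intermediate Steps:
M(s) = -4*s (M(s) = (-4/1)*s = (-4*1)*s = -4*s)
-93*(M(-5) + (5 + 7)*(-3)) = -93*(-4*(-5) + (5 + 7)*(-3)) = -93*(20 + 12*(-3)) = -93*(20 - 36) = -93*(-16) = 1488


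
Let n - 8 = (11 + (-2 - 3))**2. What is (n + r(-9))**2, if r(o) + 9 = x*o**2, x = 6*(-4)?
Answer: 3644281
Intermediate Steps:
n = 44 (n = 8 + (11 + (-2 - 3))**2 = 8 + (11 - 5)**2 = 8 + 6**2 = 8 + 36 = 44)
x = -24
r(o) = -9 - 24*o**2
(n + r(-9))**2 = (44 + (-9 - 24*(-9)**2))**2 = (44 + (-9 - 24*81))**2 = (44 + (-9 - 1944))**2 = (44 - 1953)**2 = (-1909)**2 = 3644281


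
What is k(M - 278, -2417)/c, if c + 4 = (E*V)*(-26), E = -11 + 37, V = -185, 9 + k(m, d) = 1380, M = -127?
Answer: 1371/125056 ≈ 0.010963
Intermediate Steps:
k(m, d) = 1371 (k(m, d) = -9 + 1380 = 1371)
E = 26
c = 125056 (c = -4 + (26*(-185))*(-26) = -4 - 4810*(-26) = -4 + 125060 = 125056)
k(M - 278, -2417)/c = 1371/125056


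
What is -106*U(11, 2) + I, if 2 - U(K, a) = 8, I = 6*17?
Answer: 738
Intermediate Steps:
I = 102
U(K, a) = -6 (U(K, a) = 2 - 1*8 = 2 - 8 = -6)
-106*U(11, 2) + I = -106*(-6) + 102 = 636 + 102 = 738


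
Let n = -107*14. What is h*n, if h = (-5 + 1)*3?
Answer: 17976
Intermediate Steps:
n = -1498
h = -12 (h = -4*3 = -12)
h*n = -12*(-1498) = 17976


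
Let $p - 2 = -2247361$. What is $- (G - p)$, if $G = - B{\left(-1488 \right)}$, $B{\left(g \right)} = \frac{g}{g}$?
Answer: $-2247358$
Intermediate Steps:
$B{\left(g \right)} = 1$
$p = -2247359$ ($p = 2 - 2247361 = -2247359$)
$G = -1$ ($G = \left(-1\right) 1 = -1$)
$- (G - p) = - (-1 - -2247359) = - (-1 + 2247359) = \left(-1\right) 2247358 = -2247358$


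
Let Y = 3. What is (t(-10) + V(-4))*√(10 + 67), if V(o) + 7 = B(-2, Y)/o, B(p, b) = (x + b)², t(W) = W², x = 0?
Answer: 363*√77/4 ≈ 796.33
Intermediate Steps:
B(p, b) = b² (B(p, b) = (0 + b)² = b²)
V(o) = -7 + 9/o (V(o) = -7 + 3²/o = -7 + 9/o)
(t(-10) + V(-4))*√(10 + 67) = ((-10)² + (-7 + 9/(-4)))*√(10 + 67) = (100 + (-7 + 9*(-¼)))*√77 = (100 + (-7 - 9/4))*√77 = (100 - 37/4)*√77 = 363*√77/4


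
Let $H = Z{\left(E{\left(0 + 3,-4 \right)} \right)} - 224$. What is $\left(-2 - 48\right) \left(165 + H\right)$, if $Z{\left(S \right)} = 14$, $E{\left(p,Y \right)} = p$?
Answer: $2250$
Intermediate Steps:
$H = -210$ ($H = 14 - 224 = -210$)
$\left(-2 - 48\right) \left(165 + H\right) = \left(-2 - 48\right) \left(165 - 210\right) = \left(-2 - 48\right) \left(-45\right) = \left(-50\right) \left(-45\right) = 2250$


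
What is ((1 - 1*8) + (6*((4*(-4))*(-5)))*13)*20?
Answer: 124660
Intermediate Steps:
((1 - 1*8) + (6*((4*(-4))*(-5)))*13)*20 = ((1 - 8) + (6*(-16*(-5)))*13)*20 = (-7 + (6*80)*13)*20 = (-7 + 480*13)*20 = (-7 + 6240)*20 = 6233*20 = 124660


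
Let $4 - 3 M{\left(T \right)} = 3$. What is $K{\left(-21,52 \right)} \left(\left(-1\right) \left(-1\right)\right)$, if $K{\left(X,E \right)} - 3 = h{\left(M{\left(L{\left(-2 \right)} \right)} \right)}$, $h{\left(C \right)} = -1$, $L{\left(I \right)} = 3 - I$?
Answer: $2$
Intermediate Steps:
$M{\left(T \right)} = \frac{1}{3}$ ($M{\left(T \right)} = \frac{4}{3} - 1 = \frac{1}{3}$)
$K{\left(X,E \right)} = 2$ ($K{\left(X,E \right)} = 3 - 1 = 2$)
$K{\left(-21,52 \right)} \left(\left(-1\right) \left(-1\right)\right) = 2 \left(\left(-1\right) \left(-1\right)\right) = 2 \cdot 1 = 2$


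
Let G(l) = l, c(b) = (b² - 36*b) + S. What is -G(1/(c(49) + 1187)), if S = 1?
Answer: -1/1825 ≈ -0.00054795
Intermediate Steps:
c(b) = 1 + b² - 36*b (c(b) = (b² - 36*b) + 1 = 1 + b² - 36*b)
-G(1/(c(49) + 1187)) = -1/((1 + 49² - 36*49) + 1187) = -1/((1 + 2401 - 1764) + 1187) = -1/(638 + 1187) = -1/1825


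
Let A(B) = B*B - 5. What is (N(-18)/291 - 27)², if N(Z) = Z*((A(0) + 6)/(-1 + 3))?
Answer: 6874884/9409 ≈ 730.67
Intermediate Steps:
A(B) = -5 + B² (A(B) = B² - 5 = -5 + B²)
N(Z) = Z/2 (N(Z) = Z*(((-5 + 0²) + 6)/(-1 + 3)) = Z*(((-5 + 0) + 6)/2) = Z*((-5 + 6)*(½)) = Z*(1*(½)) = Z*(½) = Z/2)
(N(-18)/291 - 27)² = (((½)*(-18))/291 - 27)² = (-9*1/291 - 27)² = (-3/97 - 27)² = (-2622/97)² = 6874884/9409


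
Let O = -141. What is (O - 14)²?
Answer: 24025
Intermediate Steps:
(O - 14)² = (-141 - 14)² = (-155)² = 24025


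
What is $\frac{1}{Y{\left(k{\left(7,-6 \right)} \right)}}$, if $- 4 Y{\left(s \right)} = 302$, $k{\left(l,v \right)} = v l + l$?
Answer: $- \frac{2}{151} \approx -0.013245$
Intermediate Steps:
$k{\left(l,v \right)} = l + l v$ ($k{\left(l,v \right)} = l v + l = l + l v$)
$Y{\left(s \right)} = - \frac{151}{2}$ ($Y{\left(s \right)} = \left(- \frac{1}{4}\right) 302 = - \frac{151}{2}$)
$\frac{1}{Y{\left(k{\left(7,-6 \right)} \right)}} = \frac{1}{- \frac{151}{2}} = - \frac{2}{151}$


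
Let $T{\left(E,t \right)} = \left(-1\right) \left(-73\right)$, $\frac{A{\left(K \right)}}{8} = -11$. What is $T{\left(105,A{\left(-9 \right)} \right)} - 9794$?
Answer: $-9721$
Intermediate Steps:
$A{\left(K \right)} = -88$ ($A{\left(K \right)} = 8 \left(-11\right) = -88$)
$T{\left(E,t \right)} = 73$
$T{\left(105,A{\left(-9 \right)} \right)} - 9794 = 73 - 9794 = -9721$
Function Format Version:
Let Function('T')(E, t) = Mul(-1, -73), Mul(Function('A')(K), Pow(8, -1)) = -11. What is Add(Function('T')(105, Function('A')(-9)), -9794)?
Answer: -9721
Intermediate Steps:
Function('A')(K) = -88 (Function('A')(K) = Mul(8, -11) = -88)
Function('T')(E, t) = 73
Add(Function('T')(105, Function('A')(-9)), -9794) = Add(73, -9794) = -9721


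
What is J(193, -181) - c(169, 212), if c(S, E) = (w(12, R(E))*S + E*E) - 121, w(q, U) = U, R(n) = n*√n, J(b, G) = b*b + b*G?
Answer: -42507 - 71656*√53 ≈ -5.6417e+5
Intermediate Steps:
J(b, G) = b² + G*b
R(n) = n^(3/2)
c(S, E) = -121 + E² + S*E^(3/2) (c(S, E) = (E^(3/2)*S + E*E) - 121 = (S*E^(3/2) + E²) - 121 = (E² + S*E^(3/2)) - 121 = -121 + E² + S*E^(3/2))
J(193, -181) - c(169, 212) = 193*(-181 + 193) - (-121 + 212² + 169*212^(3/2)) = 193*12 - (-121 + 44944 + 169*(424*√53)) = 2316 - (-121 + 44944 + 71656*√53) = 2316 - (44823 + 71656*√53) = 2316 + (-44823 - 71656*√53) = -42507 - 71656*√53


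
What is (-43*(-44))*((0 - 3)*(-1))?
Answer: 5676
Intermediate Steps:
(-43*(-44))*((0 - 3)*(-1)) = 1892*(-3*(-1)) = 1892*3 = 5676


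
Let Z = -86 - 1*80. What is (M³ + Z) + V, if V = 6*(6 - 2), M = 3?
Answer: -115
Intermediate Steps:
Z = -166 (Z = -86 - 80 = -166)
V = 24 (V = 6*4 = 24)
(M³ + Z) + V = (3³ - 166) + 24 = (27 - 166) + 24 = -139 + 24 = -115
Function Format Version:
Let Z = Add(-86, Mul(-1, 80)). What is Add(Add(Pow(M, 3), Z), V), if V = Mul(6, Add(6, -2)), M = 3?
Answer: -115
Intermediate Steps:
Z = -166 (Z = Add(-86, -80) = -166)
V = 24 (V = Mul(6, 4) = 24)
Add(Add(Pow(M, 3), Z), V) = Add(Add(Pow(3, 3), -166), 24) = Add(Add(27, -166), 24) = Add(-139, 24) = -115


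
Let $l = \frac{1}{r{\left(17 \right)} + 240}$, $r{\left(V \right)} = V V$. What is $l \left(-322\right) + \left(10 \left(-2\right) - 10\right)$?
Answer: $- \frac{704}{23} \approx -30.609$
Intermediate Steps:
$r{\left(V \right)} = V^{2}$
$l = \frac{1}{529}$ ($l = \frac{1}{17^{2} + 240} = \frac{1}{289 + 240} = \frac{1}{529} \approx 0.0018904$)
$l \left(-322\right) + \left(10 \left(-2\right) - 10\right) = \frac{1}{529} \left(-322\right) + \left(10 \left(-2\right) - 10\right) = - \frac{14}{23} - 30 = - \frac{704}{23}$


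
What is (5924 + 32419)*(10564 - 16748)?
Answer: -237113112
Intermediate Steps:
(5924 + 32419)*(10564 - 16748) = 38343*(-6184) = -237113112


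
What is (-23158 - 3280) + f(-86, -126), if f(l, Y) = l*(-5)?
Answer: -26008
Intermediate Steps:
f(l, Y) = -5*l
(-23158 - 3280) + f(-86, -126) = (-23158 - 3280) - 5*(-86) = -26438 + 430 = -26008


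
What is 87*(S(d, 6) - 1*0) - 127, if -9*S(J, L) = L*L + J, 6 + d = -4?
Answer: -1135/3 ≈ -378.33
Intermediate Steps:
d = -10 (d = -6 - 4 = -10)
S(J, L) = -J/9 - L**2/9 (S(J, L) = -(L*L + J)/9 = -(L**2 + J)/9 = -(J + L**2)/9 = -J/9 - L**2/9)
87*(S(d, 6) - 1*0) - 127 = 87*((-1/9*(-10) - 1/9*6**2) - 1*0) - 127 = 87*((10/9 - 1/9*36) + 0) - 127 = 87*((10/9 - 4) + 0) - 127 = 87*(-26/9 + 0) - 127 = 87*(-26/9) - 127 = -754/3 - 127 = -1135/3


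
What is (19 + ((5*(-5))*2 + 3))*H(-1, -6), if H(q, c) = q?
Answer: 28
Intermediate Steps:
(19 + ((5*(-5))*2 + 3))*H(-1, -6) = (19 + ((5*(-5))*2 + 3))*(-1) = (19 + (-25*2 + 3))*(-1) = (19 + (-50 + 3))*(-1) = (19 - 47)*(-1) = -28*(-1) = 28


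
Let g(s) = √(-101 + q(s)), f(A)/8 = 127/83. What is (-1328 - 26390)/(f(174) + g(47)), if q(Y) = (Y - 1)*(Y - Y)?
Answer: -2337403504/1728045 + 190949302*I*√101/1728045 ≈ -1352.6 + 1110.5*I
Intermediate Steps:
f(A) = 1016/83 (f(A) = 8*(127/83) = 1016/83)
q(Y) = 0 (q(Y) = (-1 + Y)*0 = 0)
g(s) = I*√101 (g(s) = √(-101 + 0) = √(-101) = I*√101)
(-1328 - 26390)/(f(174) + g(47)) = (-1328 - 26390)/(1016/83 + I*√101) = -27718/(1016/83 + I*√101)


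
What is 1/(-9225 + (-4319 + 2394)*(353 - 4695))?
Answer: 1/8349125 ≈ 1.1977e-7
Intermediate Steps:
1/(-9225 + (-4319 + 2394)*(353 - 4695)) = 1/(-9225 - 1925*(-4342)) = 1/(-9225 + 8358350) = 1/8349125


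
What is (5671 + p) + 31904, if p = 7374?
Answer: 44949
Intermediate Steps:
(5671 + p) + 31904 = (5671 + 7374) + 31904 = 13045 + 31904 = 44949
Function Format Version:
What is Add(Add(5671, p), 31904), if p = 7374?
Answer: 44949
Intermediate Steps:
Add(Add(5671, p), 31904) = Add(Add(5671, 7374), 31904) = Add(13045, 31904) = 44949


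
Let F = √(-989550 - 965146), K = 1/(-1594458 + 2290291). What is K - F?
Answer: 1/695833 - 2*I*√488674 ≈ 1.4371e-6 - 1398.1*I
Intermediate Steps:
K = 1/695833 ≈ 1.4371e-6
F = 2*I*√488674 (F = √(-1954696) = 2*I*√488674 ≈ 1398.1*I)
K - F = 1/695833 - 2*I*√488674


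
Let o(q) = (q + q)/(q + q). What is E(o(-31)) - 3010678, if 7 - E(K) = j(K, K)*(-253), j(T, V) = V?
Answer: -3010418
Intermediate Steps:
o(q) = 1 (o(q) = (2*q)/((2*q)) = (2*q)*(1/(2*q)) = 1)
E(K) = 7 + 253*K (E(K) = 7 - K*(-253) = 7 - (-253)*K = 7 + 253*K)
E(o(-31)) - 3010678 = (7 + 253*1) - 3010678 = (7 + 253) - 3010678 = 260 - 3010678 = -3010418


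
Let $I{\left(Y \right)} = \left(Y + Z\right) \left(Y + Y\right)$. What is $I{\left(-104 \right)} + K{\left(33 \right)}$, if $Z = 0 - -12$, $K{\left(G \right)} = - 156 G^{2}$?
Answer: $-150748$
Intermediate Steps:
$Z = 12$ ($Z = 0 + 12 = 12$)
$I{\left(Y \right)} = 2 Y \left(12 + Y\right)$ ($I{\left(Y \right)} = \left(Y + 12\right) \left(Y + Y\right) = \left(12 + Y\right) 2 Y = 2 Y \left(12 + Y\right)$)
$I{\left(-104 \right)} + K{\left(33 \right)} = 2 \left(-104\right) \left(12 - 104\right) - 156 \cdot 33^{2} = 2 \left(-104\right) \left(-92\right) - 169884 = 19136 - 169884 = -150748$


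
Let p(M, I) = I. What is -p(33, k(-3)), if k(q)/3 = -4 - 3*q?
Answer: -15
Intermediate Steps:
k(q) = -12 - 9*q (k(q) = 3*(-4 - 3*q) = -12 - 9*q)
-p(33, k(-3)) = -(-12 - 9*(-3)) = -(-12 + 27) = -1*15 = -15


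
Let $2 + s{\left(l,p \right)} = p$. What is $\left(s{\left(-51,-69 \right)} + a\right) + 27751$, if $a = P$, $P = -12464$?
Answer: $15216$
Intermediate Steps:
$a = -12464$
$s{\left(l,p \right)} = -2 + p$
$\left(s{\left(-51,-69 \right)} + a\right) + 27751 = \left(\left(-2 - 69\right) - 12464\right) + 27751 = \left(-71 - 12464\right) + 27751 = -12535 + 27751 = 15216$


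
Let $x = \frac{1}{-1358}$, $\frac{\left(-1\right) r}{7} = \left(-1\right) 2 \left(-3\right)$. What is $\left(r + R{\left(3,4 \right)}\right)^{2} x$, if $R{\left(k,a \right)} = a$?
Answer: $- \frac{722}{679} \approx -1.0633$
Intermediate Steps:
$r = -42$ ($r = - 7 \left(-1\right) 2 \left(-3\right) = - 7 \left(\left(-2\right) \left(-3\right)\right) = \left(-7\right) 6 = -42$)
$x = - \frac{1}{1358} \approx -0.00073638$
$\left(r + R{\left(3,4 \right)}\right)^{2} x = \left(-42 + 4\right)^{2} \left(- \frac{1}{1358}\right) = \left(-38\right)^{2} \left(- \frac{1}{1358}\right) = 1444 \left(- \frac{1}{1358}\right) = - \frac{722}{679}$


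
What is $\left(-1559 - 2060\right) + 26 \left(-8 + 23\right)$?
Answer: $-3229$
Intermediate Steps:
$\left(-1559 - 2060\right) + 26 \left(-8 + 23\right) = -3619 + 26 \cdot 15 = -3619 + 390 = -3229$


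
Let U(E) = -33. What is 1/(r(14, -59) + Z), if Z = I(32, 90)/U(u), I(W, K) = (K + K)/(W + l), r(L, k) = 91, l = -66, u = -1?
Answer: 187/17047 ≈ 0.010970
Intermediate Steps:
I(W, K) = 2*K/(-66 + W) (I(W, K) = (K + K)/(W - 66) = (2*K)/(-66 + W) = 2*K/(-66 + W))
Z = 30/187 (Z = (2*90/(-66 + 32))/(-33) = (2*90/(-34))*(-1/33) = (2*90*(-1/34))*(-1/33) = -90/17*(-1/33) = 30/187 ≈ 0.16043)
1/(r(14, -59) + Z) = 1/(91 + 30/187) = 1/(17047/187) = 187/17047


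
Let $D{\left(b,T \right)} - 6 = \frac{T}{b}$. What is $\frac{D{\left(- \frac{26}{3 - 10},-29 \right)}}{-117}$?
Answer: $\frac{47}{3042} \approx 0.01545$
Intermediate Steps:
$D{\left(b,T \right)} = 6 + \frac{T}{b}$
$\frac{D{\left(- \frac{26}{3 - 10},-29 \right)}}{-117} = \frac{6 - \frac{29}{\left(-26\right) \frac{1}{3 - 10}}}{-117} = \left(6 - \frac{29}{\left(-26\right) \frac{1}{3 - 10}}\right) \left(- \frac{1}{117}\right) = \left(6 - \frac{29}{\left(-26\right) \frac{1}{-7}}\right) \left(- \frac{1}{117}\right) = \left(6 - \frac{29}{\left(-26\right) \left(- \frac{1}{7}\right)}\right) \left(- \frac{1}{117}\right) = \left(6 - \frac{29}{\frac{26}{7}}\right) \left(- \frac{1}{117}\right) = \left(6 - \frac{203}{26}\right) \left(- \frac{1}{117}\right) = \left(- \frac{47}{26}\right) \left(- \frac{1}{117}\right) = \frac{47}{3042}$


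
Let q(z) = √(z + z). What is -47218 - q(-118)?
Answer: -47218 - 2*I*√59 ≈ -47218.0 - 15.362*I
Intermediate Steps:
q(z) = √2*√z (q(z) = √(2*z) = √2*√z)
-47218 - q(-118) = -47218 - √2*√(-118) = -47218 - √2*I*√118 = -47218 - 2*I*√59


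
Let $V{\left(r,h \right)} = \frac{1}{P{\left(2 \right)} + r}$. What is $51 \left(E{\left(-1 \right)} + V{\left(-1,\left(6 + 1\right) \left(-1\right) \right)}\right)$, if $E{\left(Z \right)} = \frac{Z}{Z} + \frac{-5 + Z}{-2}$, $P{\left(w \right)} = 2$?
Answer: $255$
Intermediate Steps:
$V{\left(r,h \right)} = \frac{1}{2 + r}$
$E{\left(Z \right)} = \frac{7}{2} - \frac{Z}{2}$ ($E{\left(Z \right)} = 1 + \left(-5 + Z\right) \left(- \frac{1}{2}\right) = 1 - \left(- \frac{5}{2} + \frac{Z}{2}\right) = \frac{7}{2} - \frac{Z}{2}$)
$51 \left(E{\left(-1 \right)} + V{\left(-1,\left(6 + 1\right) \left(-1\right) \right)}\right) = 51 \left(\left(\frac{7}{2} - - \frac{1}{2}\right) + \frac{1}{2 - 1}\right) = 51 \left(\left(\frac{7}{2} + \frac{1}{2}\right) + 1^{-1}\right) = 51 \left(4 + 1\right) = 51 \cdot 5 = 255$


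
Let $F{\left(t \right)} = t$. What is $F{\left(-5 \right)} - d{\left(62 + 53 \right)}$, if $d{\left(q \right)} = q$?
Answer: $-120$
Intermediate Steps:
$F{\left(-5 \right)} - d{\left(62 + 53 \right)} = -5 - \left(62 + 53\right) = -5 - 115 = -120$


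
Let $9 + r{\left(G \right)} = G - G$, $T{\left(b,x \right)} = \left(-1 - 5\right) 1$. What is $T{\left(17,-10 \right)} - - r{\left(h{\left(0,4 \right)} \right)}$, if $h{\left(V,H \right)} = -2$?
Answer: $-15$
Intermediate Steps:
$T{\left(b,x \right)} = -6$ ($T{\left(b,x \right)} = \left(-6\right) 1 = -6$)
$r{\left(G \right)} = -9$ ($r{\left(G \right)} = -9 + \left(G - G\right) = -9 + 0 = -9$)
$T{\left(17,-10 \right)} - - r{\left(h{\left(0,4 \right)} \right)} = -6 - \left(-1\right) \left(-9\right) = -6 - 9 = -15$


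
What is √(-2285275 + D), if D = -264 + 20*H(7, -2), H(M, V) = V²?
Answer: I*√2285459 ≈ 1511.8*I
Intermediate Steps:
D = -184 (D = -264 + 20*(-2)² = -264 + 20*4 = -264 + 80 = -184)
√(-2285275 + D) = √(-2285275 - 184) = √(-2285459) = I*√2285459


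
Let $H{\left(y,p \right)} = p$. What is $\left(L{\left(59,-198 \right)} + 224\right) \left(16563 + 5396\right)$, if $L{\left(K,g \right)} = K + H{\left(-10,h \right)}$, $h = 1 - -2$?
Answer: $6280274$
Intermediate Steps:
$h = 3$ ($h = 1 + 2 = 3$)
$L{\left(K,g \right)} = 3 + K$ ($L{\left(K,g \right)} = K + 3 = 3 + K$)
$\left(L{\left(59,-198 \right)} + 224\right) \left(16563 + 5396\right) = \left(\left(3 + 59\right) + 224\right) \left(16563 + 5396\right) = \left(62 + 224\right) 21959 = 286 \cdot 21959 = 6280274$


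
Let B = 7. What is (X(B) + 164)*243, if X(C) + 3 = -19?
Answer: 34506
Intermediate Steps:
X(C) = -22 (X(C) = -3 - 19 = -22)
(X(B) + 164)*243 = (-22 + 164)*243 = 142*243 = 34506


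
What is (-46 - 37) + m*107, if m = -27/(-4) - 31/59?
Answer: 137595/236 ≈ 583.03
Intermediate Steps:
m = 1469/236 (m = -27*(-¼) - 31*1/59 = 27/4 - 31/59 = 1469/236 ≈ 6.2246)
(-46 - 37) + m*107 = (-46 - 37) + (1469/236)*107 = -83 + 157183/236 = 137595/236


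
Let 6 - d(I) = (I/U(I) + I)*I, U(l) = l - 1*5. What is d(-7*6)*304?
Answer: -24582048/47 ≈ -5.2302e+5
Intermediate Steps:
U(l) = -5 + l (U(l) = l - 5 = -5 + l)
d(I) = 6 - I*(I + I/(-5 + I)) (d(I) = 6 - (I/(-5 + I) + I)*I = 6 - (I + I/(-5 + I))*I = 6 - I*(I + I/(-5 + I)))
d(-7*6)*304 = ((-(-7*6)**2 + (-5 - 7*6)*(6 - (-7*6)**2))/(-5 - 7*6))*304 = ((-1*(-42)**2 + (-5 - 42)*(6 - 1*(-42)**2))/(-5 - 42))*304 = ((-1*1764 - 47*(6 - 1*1764))/(-47))*304 = -(-1764 - 47*(6 - 1764))/47*304 = -(-1764 - 47*(-1758))/47*304 = -(-1764 + 82626)/47*304 = -1/47*80862*304 = -80862/47*304 = -24582048/47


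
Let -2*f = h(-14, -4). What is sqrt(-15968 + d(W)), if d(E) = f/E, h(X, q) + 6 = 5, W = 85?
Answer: I*sqrt(461475030)/170 ≈ 126.36*I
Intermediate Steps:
h(X, q) = -1 (h(X, q) = -6 + 5 = -1)
f = 1/2 (f = -1/2*(-1) = 1/2 ≈ 0.50000)
d(E) = 1/(2*E)
sqrt(-15968 + d(W)) = sqrt(-15968 + (1/2)/85) = sqrt(-15968 + (1/2)*(1/85)) = sqrt(-15968 + 1/170) = sqrt(-2714559/170) = I*sqrt(461475030)/170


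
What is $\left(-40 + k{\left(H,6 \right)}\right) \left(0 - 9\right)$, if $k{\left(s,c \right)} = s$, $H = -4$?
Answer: $396$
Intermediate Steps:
$\left(-40 + k{\left(H,6 \right)}\right) \left(0 - 9\right) = \left(-40 - 4\right) \left(0 - 9\right) = \left(-44\right) \left(-9\right) = 396$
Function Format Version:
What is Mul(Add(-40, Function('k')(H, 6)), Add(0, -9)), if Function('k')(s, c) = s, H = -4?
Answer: 396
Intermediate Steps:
Mul(Add(-40, Function('k')(H, 6)), Add(0, -9)) = Mul(Add(-40, -4), Add(0, -9)) = Mul(-44, -9) = 396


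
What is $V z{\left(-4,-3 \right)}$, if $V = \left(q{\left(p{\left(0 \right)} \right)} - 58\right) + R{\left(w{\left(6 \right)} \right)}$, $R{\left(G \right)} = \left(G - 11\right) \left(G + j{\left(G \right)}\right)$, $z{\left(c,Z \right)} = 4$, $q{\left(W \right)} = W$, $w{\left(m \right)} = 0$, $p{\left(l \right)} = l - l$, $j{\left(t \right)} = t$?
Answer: $-232$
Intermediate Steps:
$p{\left(l \right)} = 0$
$R{\left(G \right)} = 2 G \left(-11 + G\right)$ ($R{\left(G \right)} = \left(G - 11\right) \left(G + G\right) = \left(-11 + G\right) 2 G = 2 G \left(-11 + G\right)$)
$V = -58$ ($V = \left(0 - 58\right) + 2 \cdot 0 \left(-11 + 0\right) = -58 + 2 \cdot 0 \left(-11\right) = -58 + 0 = -58$)
$V z{\left(-4,-3 \right)} = \left(-58\right) 4 = -232$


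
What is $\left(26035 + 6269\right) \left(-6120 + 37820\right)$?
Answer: $1024036800$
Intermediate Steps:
$\left(26035 + 6269\right) \left(-6120 + 37820\right) = 32304 \cdot 31700 = 1024036800$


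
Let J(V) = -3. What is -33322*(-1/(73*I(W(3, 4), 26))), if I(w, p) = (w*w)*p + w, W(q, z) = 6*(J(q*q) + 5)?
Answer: 16661/137094 ≈ 0.12153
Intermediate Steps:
W(q, z) = 12 (W(q, z) = 6*(-3 + 5) = 6*2 = 12)
I(w, p) = w + p*w² (I(w, p) = w²*p + w = p*w² + w = w + p*w²)
-33322*(-1/(73*I(W(3, 4), 26))) = -33322*(-1/(876*(1 + 26*12))) = -33322*(-1/(876*(1 + 312))) = -33322/((12*313)*(-73)) = -33322/(3756*(-73)) = -33322/(-274188) = -33322*(-1/274188) = 16661/137094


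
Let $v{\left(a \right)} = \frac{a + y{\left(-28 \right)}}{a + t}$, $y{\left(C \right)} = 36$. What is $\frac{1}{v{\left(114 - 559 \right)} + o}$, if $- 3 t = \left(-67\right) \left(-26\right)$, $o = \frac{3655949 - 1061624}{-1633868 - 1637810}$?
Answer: $- \frac{10066953206}{3968389119} \approx -2.5368$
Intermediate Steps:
$o = - \frac{2594325}{3271678}$ ($o = \frac{2594325}{-3271678} = 2594325 \left(- \frac{1}{3271678}\right) = - \frac{2594325}{3271678} \approx -0.79296$)
$t = - \frac{1742}{3}$ ($t = - \frac{\left(-67\right) \left(-26\right)}{3} = \left(- \frac{1}{3}\right) 1742 = - \frac{1742}{3} \approx -580.67$)
$v{\left(a \right)} = \frac{36 + a}{- \frac{1742}{3} + a}$ ($v{\left(a \right)} = \frac{a + 36}{a - \frac{1742}{3}} = \frac{36 + a}{- \frac{1742}{3} + a}$)
$\frac{1}{v{\left(114 - 559 \right)} + o} = \frac{1}{\frac{3 \left(36 + \left(114 - 559\right)\right)}{-1742 + 3 \left(114 - 559\right)} - \frac{2594325}{3271678}} = \frac{1}{\frac{3 \left(36 - 445\right)}{-1742 + 3 \left(-445\right)} - \frac{2594325}{3271678}} = \frac{1}{3 \frac{1}{-1742 - 1335} \left(-409\right) - \frac{2594325}{3271678}} = \frac{1}{3 \frac{1}{-3077} \left(-409\right) - \frac{2594325}{3271678}} = \frac{1}{3 \left(- \frac{1}{3077}\right) \left(-409\right) - \frac{2594325}{3271678}} = \frac{1}{\frac{1227}{3077} - \frac{2594325}{3271678}} = \frac{1}{- \frac{3968389119}{10066953206}} = - \frac{10066953206}{3968389119}$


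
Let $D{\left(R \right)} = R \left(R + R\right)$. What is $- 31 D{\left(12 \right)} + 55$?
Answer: $-8873$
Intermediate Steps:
$D{\left(R \right)} = 2 R^{2}$ ($D{\left(R \right)} = R 2 R = 2 R^{2}$)
$- 31 D{\left(12 \right)} + 55 = - 31 \cdot 2 \cdot 12^{2} + 55 = - 31 \cdot 2 \cdot 144 + 55 = \left(-31\right) 288 + 55 = -8928 + 55 = -8873$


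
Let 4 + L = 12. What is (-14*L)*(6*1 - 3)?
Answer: -336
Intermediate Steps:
L = 8 (L = -4 + 12 = 8)
(-14*L)*(6*1 - 3) = (-14*8)*(6*1 - 3) = -112*(6 - 3) = -112*3 = -336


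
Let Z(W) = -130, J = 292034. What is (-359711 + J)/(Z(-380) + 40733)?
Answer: -67677/40603 ≈ -1.6668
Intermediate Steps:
(-359711 + J)/(Z(-380) + 40733) = (-359711 + 292034)/(-130 + 40733) = -67677/40603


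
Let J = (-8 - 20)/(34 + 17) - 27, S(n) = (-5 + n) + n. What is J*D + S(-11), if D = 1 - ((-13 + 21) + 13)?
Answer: 26723/51 ≈ 523.98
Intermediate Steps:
S(n) = -5 + 2*n
D = -20 (D = 1 - (8 + 13) = 1 - 1*21 = 1 - 21 = -20)
J = -1405/51 (J = -28/51 - 27 = -1405/51 ≈ -27.549)
J*D + S(-11) = -1405/51*(-20) + (-5 + 2*(-11)) = 28100/51 + (-5 - 22) = 28100/51 - 27 = 26723/51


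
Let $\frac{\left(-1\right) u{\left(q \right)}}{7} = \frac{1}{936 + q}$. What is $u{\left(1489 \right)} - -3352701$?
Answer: $\frac{8130299918}{2425} \approx 3.3527 \cdot 10^{6}$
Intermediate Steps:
$u{\left(q \right)} = - \frac{7}{936 + q}$
$u{\left(1489 \right)} - -3352701 = - \frac{7}{936 + 1489} - -3352701 = - \frac{7}{2425} + 3352701 = \frac{8130299918}{2425}$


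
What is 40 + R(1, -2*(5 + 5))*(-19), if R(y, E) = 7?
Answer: -93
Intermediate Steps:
40 + R(1, -2*(5 + 5))*(-19) = 40 + 7*(-19) = 40 - 133 = -93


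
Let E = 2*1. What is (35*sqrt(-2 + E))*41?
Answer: 0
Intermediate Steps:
E = 2
(35*sqrt(-2 + E))*41 = (35*sqrt(-2 + 2))*41 = (35*sqrt(0))*41 = (35*0)*41 = 0*41 = 0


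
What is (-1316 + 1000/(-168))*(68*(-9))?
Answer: 5663244/7 ≈ 8.0904e+5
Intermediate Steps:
(-1316 + 1000/(-168))*(68*(-9)) = (-1316 + 1000*(-1/168))*(-612) = (-1316 - 125/21)*(-612) = -27761/21*(-612) = 5663244/7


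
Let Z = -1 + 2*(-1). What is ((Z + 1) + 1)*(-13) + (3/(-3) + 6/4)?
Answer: 27/2 ≈ 13.500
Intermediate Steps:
Z = -3 (Z = -1 - 2 = -3)
((Z + 1) + 1)*(-13) + (3/(-3) + 6/4) = ((-3 + 1) + 1)*(-13) + (3/(-3) + 6/4) = (-2 + 1)*(-13) + (3*(-1/3) + 6*(1/4)) = -1*(-13) + (-1 + 3/2) = 13 + 1/2 = 27/2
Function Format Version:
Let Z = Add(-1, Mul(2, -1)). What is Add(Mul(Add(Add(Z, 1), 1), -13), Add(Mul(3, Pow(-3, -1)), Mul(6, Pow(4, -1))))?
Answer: Rational(27, 2) ≈ 13.500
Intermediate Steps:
Z = -3 (Z = Add(-1, -2) = -3)
Add(Mul(Add(Add(Z, 1), 1), -13), Add(Mul(3, Pow(-3, -1)), Mul(6, Pow(4, -1)))) = Add(Mul(Add(Add(-3, 1), 1), -13), Add(Mul(3, Pow(-3, -1)), Mul(6, Pow(4, -1)))) = Add(Mul(Add(-2, 1), -13), Add(Mul(3, Rational(-1, 3)), Mul(6, Rational(1, 4)))) = Add(Mul(-1, -13), Add(-1, Rational(3, 2))) = Add(13, Rational(1, 2)) = Rational(27, 2)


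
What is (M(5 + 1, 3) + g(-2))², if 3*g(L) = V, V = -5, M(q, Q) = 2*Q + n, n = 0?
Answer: 169/9 ≈ 18.778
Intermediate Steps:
M(q, Q) = 2*Q (M(q, Q) = 2*Q + 0 = 2*Q)
g(L) = -5/3 (g(L) = (⅓)*(-5) = -5/3)
(M(5 + 1, 3) + g(-2))² = (2*3 - 5/3)² = (6 - 5/3)² = (13/3)² = 169/9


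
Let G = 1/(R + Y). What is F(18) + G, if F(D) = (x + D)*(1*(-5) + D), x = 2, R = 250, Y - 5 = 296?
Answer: 143261/551 ≈ 260.00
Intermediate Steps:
Y = 301 (Y = 5 + 296 = 301)
G = 1/551 (G = 1/(250 + 301) = 1/551 ≈ 0.0018149)
F(D) = (-5 + D)*(2 + D) (F(D) = (2 + D)*(1*(-5) + D) = (2 + D)*(-5 + D) = (-5 + D)*(2 + D))
F(18) + G = (-10 + 18² - 3*18) + 1/551 = (-10 + 324 - 54) + 1/551 = 260 + 1/551 = 143261/551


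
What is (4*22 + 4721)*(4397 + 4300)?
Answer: 41823873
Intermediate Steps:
(4*22 + 4721)*(4397 + 4300) = (88 + 4721)*8697 = 4809*8697 = 41823873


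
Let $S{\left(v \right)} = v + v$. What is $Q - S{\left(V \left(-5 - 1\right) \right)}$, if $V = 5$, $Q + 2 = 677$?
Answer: $735$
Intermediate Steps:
$Q = 675$ ($Q = -2 + 677 = 675$)
$S{\left(v \right)} = 2 v$
$Q - S{\left(V \left(-5 - 1\right) \right)} = 675 - 2 \cdot 5 \left(-5 - 1\right) = 675 - 2 \cdot 5 \left(-6\right) = 675 - 2 \left(-30\right) = 675 - -60 = 675 + 60 = 735$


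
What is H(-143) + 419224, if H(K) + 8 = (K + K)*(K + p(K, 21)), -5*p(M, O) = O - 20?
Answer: 2300856/5 ≈ 4.6017e+5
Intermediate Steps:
p(M, O) = 4 - O/5 (p(M, O) = -(O - 20)/5 = -(-20 + O)/5 = 4 - O/5)
H(K) = -8 + 2*K*(-⅕ + K) (H(K) = -8 + (K + K)*(K + (4 - ⅕*21)) = -8 + (2*K)*(K + (4 - 21/5)) = -8 + (2*K)*(K - ⅕) = -8 + (2*K)*(-⅕ + K) = -8 + 2*K*(-⅕ + K))
H(-143) + 419224 = (-8 + 2*(-143)² - ⅖*(-143)) + 419224 = (-8 + 2*20449 + 286/5) + 419224 = (-8 + 40898 + 286/5) + 419224 = 204736/5 + 419224 = 2300856/5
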